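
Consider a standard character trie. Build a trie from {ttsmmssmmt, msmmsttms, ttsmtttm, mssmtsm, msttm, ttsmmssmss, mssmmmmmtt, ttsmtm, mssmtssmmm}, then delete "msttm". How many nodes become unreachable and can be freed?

Walk "msttm" from the leaf back toward the root, removing each node that no remaining word uses.
The suffix "ttm" (3 nodes) is used only by "msttm"; the node for "ms" still has the child "m", so pruning stops there.
Nodes removed: 3

3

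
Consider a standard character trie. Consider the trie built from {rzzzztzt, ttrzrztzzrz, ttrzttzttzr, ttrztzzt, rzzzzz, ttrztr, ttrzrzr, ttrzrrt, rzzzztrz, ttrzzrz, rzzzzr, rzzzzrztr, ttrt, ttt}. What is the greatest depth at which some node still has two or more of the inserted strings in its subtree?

Equivalently: take the maximum, over all pairs, of their longest common prefix length.
e.g. "rzzzzr" and "rzzzzrztr" share the prefix "rzzzzr" of length 6; no pair shares a longer one.
Longest shared-prefix length: 6

6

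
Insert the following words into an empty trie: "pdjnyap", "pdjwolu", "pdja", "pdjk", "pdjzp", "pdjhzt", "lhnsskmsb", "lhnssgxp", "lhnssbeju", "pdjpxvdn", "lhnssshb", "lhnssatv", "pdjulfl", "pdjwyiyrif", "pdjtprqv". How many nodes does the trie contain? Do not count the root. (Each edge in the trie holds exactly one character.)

60

Trace insertions, counting only characters that open a new branch:
  "pdjnyap" → 7 new (p, d, j, n, y, a, p)
  "pdjwolu" → prefix "pdj" already present; 4 new (w, o, l, u)
  "pdja" → prefix "pdj" already present; 1 new (a)
  "pdjk" → prefix "pdj" already present; 1 new (k)
  "pdjzp" → prefix "pdj" already present; 2 new (z, p)
  "pdjhzt" → prefix "pdj" already present; 3 new (h, z, t)
  "lhnsskmsb" → 9 new (l, h, n, s, s, k, m, s, b)
  "lhnssgxp" → prefix "lhnss" already present; 3 new (g, x, p)
  "lhnssbeju" → prefix "lhnss" already present; 4 new (b, e, j, u)
  "pdjpxvdn" → prefix "pdj" already present; 5 new (p, x, v, d, n)
  "lhnssshb" → prefix "lhnss" already present; 3 new (s, h, b)
  "lhnssatv" → prefix "lhnss" already present; 3 new (a, t, v)
  "pdjulfl" → prefix "pdj" already present; 4 new (u, l, f, l)
  "pdjwyiyrif" → prefix "pdjw" already present; 6 new (y, i, y, r, i, f)
  "pdjtprqv" → prefix "pdj" already present; 5 new (t, p, r, q, v)
Total nodes = 7 + 4 + 1 + 1 + 2 + 3 + 9 + 3 + 4 + 5 + 3 + 3 + 4 + 6 + 5 = 60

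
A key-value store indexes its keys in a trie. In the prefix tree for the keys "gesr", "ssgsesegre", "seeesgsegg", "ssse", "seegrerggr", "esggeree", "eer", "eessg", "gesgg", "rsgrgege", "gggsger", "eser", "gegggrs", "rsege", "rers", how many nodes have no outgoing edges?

15

A leaf is a node with no children — equivalently, the end of a word that is not a proper prefix of any other stored word.
Those words: "eer", "eessg", "eser", "esggeree", "gegggrs", "gesgg", "gesr", "gggsger", "rers", "rsege", "rsgrgege", "seeesgsegg", "seegrerggr", "ssgsesegre", "ssse"
Leaf count: 15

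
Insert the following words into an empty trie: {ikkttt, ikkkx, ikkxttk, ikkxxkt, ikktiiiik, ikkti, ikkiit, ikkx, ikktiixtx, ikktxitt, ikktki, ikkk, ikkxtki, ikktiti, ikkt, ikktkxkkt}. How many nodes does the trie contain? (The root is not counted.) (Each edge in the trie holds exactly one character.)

40

Trace insertions, counting only characters that open a new branch:
  "ikkttt" → 6 new (i, k, k, t, t, t)
  "ikkkx" → prefix "ikk" already present; 2 new (k, x)
  "ikkxttk" → prefix "ikk" already present; 4 new (x, t, t, k)
  "ikkxxkt" → prefix "ikkx" already present; 3 new (x, k, t)
  "ikktiiiik" → prefix "ikkt" already present; 5 new (i, i, i, i, k)
  "ikkti" → prefix "ikkti" already present; 0 new (none)
  "ikkiit" → prefix "ikk" already present; 3 new (i, i, t)
  "ikkx" → prefix "ikkx" already present; 0 new (none)
  "ikktiixtx" → prefix "ikktii" already present; 3 new (x, t, x)
  "ikktxitt" → prefix "ikkt" already present; 4 new (x, i, t, t)
  "ikktki" → prefix "ikkt" already present; 2 new (k, i)
  "ikkk" → prefix "ikkk" already present; 0 new (none)
  "ikkxtki" → prefix "ikkxt" already present; 2 new (k, i)
  "ikktiti" → prefix "ikkti" already present; 2 new (t, i)
  "ikkt" → prefix "ikkt" already present; 0 new (none)
  "ikktkxkkt" → prefix "ikktk" already present; 4 new (x, k, k, t)
Total nodes = 6 + 2 + 4 + 3 + 5 + 0 + 3 + 0 + 3 + 4 + 2 + 0 + 2 + 2 + 0 + 4 = 40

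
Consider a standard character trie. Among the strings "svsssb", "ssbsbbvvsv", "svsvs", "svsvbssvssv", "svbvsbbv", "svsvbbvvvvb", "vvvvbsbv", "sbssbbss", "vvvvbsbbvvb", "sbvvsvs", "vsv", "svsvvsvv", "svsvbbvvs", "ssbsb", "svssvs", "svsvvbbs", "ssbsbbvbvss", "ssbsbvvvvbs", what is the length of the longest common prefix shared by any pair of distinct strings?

8

The deepest shared node is where two words last agree before diverging.
"svsvbbvvs" and "svsvbbvvvvb" agree on "svsvbbvv" (8 characters) before diverging; nothing deeper is shared.
Longest shared-prefix length: 8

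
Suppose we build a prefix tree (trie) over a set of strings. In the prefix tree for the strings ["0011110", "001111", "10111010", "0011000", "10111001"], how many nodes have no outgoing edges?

4

Leaves are exactly the stored words that no other stored word extends.
Those words: "0011000", "0011110", "10111001", "10111010"
Leaf count: 4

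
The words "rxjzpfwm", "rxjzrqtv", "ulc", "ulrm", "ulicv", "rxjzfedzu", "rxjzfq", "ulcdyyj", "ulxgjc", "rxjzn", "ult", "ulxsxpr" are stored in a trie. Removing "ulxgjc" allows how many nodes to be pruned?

After clearing the end-marker at "ulxgjc", prune upward until reaching a node still needed by another word.
The suffix "gjc" (3 nodes) is used only by "ulxgjc"; the node for "ulx" still has the child "s", so pruning stops there.
Nodes removed: 3

3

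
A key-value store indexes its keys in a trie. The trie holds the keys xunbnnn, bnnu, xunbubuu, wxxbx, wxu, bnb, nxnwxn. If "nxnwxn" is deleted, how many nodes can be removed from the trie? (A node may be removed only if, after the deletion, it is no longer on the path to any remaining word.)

A node on "nxnwxn"'s path can go only if nothing else ends at it or branches off below it.
No other word shares any prefix with "nxnwxn", so all 6 of its nodes go.
Nodes removed: 6

6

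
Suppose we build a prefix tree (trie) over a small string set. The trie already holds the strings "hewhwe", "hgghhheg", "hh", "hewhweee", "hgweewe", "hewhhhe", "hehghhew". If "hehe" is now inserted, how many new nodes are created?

"heh" is already a path in the trie; the remaining "e" must be added.
New nodes needed: |"hehe"| − 3 = 4 − 3 = 1.

1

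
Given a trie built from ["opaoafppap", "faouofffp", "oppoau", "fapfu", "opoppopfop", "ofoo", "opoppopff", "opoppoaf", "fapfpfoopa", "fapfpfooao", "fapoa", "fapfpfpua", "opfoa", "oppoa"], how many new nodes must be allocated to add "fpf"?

The longest prefix of "fpf" already in the trie is "f" (length 1).
So 3 − 1 = 2 new nodes.

2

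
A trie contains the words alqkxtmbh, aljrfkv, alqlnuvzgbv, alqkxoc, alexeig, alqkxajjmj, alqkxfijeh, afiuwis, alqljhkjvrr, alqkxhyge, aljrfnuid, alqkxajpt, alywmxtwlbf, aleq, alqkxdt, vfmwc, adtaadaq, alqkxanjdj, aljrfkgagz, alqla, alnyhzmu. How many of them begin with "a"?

Walk to "a"; the words in its subtree are exactly those with that prefix.
Matches: "adtaadaq", "afiuwis", "aleq", "alexeig", "aljrfkgagz", "aljrfkv", "aljrfnuid", "alnyhzmu", "alqkxajjmj", "alqkxajpt", "alqkxanjdj", "alqkxdt", "alqkxfijeh", "alqkxhyge", "alqkxoc", "alqkxtmbh", "alqla", "alqljhkjvrr", "alqlnuvzgbv", "alywmxtwlbf"
Count: 20

20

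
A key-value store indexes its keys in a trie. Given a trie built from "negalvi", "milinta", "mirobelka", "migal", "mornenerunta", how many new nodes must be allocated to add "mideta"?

4

"mi" is already a path in the trie; the remaining "deta" must be added.
Each of the 4 remaining characters creates one node.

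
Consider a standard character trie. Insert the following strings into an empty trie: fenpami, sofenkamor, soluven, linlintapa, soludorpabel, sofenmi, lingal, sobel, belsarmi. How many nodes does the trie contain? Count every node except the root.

56

Trace insertions, counting only characters that open a new branch:
  "fenpami" → 7 new (f, e, n, p, a, m, i)
  "sofenkamor" → 10 new (s, o, f, e, n, k, a, m, o, r)
  "soluven" → prefix "so" already present; 5 new (l, u, v, e, n)
  "linlintapa" → 10 new (l, i, n, l, i, n, t, a, p, a)
  "soludorpabel" → prefix "solu" already present; 8 new (d, o, r, p, a, b, e, l)
  "sofenmi" → prefix "sofen" already present; 2 new (m, i)
  "lingal" → prefix "lin" already present; 3 new (g, a, l)
  "sobel" → prefix "so" already present; 3 new (b, e, l)
  "belsarmi" → 8 new (b, e, l, s, a, r, m, i)
Total nodes = 7 + 10 + 5 + 10 + 8 + 2 + 3 + 3 + 8 = 56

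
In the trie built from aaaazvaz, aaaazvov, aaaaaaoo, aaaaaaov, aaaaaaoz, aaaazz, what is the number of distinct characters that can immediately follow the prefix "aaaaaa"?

1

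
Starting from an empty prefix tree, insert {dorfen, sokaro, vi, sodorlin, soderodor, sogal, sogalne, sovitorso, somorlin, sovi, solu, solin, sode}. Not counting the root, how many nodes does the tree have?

For each word, the new-node count is its length minus the longest prefix already in the trie:
  "dorfen" → 6 new (d, o, r, f, e, n)
  "sokaro" → 6 new (s, o, k, a, r, o)
  "vi" → 2 new (v, i)
  "sodorlin" → prefix "so" already present; 6 new (d, o, r, l, i, n)
  "soderodor" → prefix "sod" already present; 6 new (e, r, o, d, o, r)
  "sogal" → prefix "so" already present; 3 new (g, a, l)
  "sogalne" → prefix "sogal" already present; 2 new (n, e)
  "sovitorso" → prefix "so" already present; 7 new (v, i, t, o, r, s, o)
  "somorlin" → prefix "so" already present; 6 new (m, o, r, l, i, n)
  "sovi" → prefix "sovi" already present; 0 new (none)
  "solu" → prefix "so" already present; 2 new (l, u)
  "solin" → prefix "sol" already present; 2 new (i, n)
  "sode" → prefix "sode" already present; 0 new (none)
Total nodes = 6 + 6 + 2 + 6 + 6 + 3 + 2 + 7 + 6 + 0 + 2 + 2 + 0 = 48

48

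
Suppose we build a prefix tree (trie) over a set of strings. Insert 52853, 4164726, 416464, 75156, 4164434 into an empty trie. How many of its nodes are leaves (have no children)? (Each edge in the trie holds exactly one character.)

Leaves are exactly the stored words that no other stored word extends.
Those words: "4164434", "416464", "4164726", "52853", "75156"
Leaf count: 5

5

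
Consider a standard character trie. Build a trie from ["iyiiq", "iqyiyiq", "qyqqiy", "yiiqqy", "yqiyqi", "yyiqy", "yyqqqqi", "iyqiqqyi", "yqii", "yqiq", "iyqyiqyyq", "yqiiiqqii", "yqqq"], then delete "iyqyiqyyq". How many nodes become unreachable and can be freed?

Walk "iyqyiqyyq" from the leaf back toward the root, removing each node that no remaining word uses.
The suffix "yiqyyq" (6 nodes) is used only by "iyqyiqyyq"; the node for "iyq" still has the child "i", so pruning stops there.
Nodes removed: 6

6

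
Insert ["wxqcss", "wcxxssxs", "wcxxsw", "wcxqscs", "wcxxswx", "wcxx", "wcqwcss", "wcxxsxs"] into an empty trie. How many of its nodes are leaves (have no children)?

Leaves are exactly the stored words that no other stored word extends.
Those words: "wcqwcss", "wcxqscs", "wcxxssxs", "wcxxswx", "wcxxsxs", "wxqcss"
Leaf count: 6

6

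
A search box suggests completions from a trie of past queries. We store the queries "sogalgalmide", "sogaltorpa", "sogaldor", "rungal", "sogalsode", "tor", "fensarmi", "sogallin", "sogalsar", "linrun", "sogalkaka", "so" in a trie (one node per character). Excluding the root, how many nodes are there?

56

Trace insertions, counting only characters that open a new branch:
  "sogalgalmide" → 12 new (s, o, g, a, l, g, a, l, m, i, d, e)
  "sogaltorpa" → prefix "sogal" already present; 5 new (t, o, r, p, a)
  "sogaldor" → prefix "sogal" already present; 3 new (d, o, r)
  "rungal" → 6 new (r, u, n, g, a, l)
  "sogalsode" → prefix "sogal" already present; 4 new (s, o, d, e)
  "tor" → 3 new (t, o, r)
  "fensarmi" → 8 new (f, e, n, s, a, r, m, i)
  "sogallin" → prefix "sogal" already present; 3 new (l, i, n)
  "sogalsar" → prefix "sogals" already present; 2 new (a, r)
  "linrun" → 6 new (l, i, n, r, u, n)
  "sogalkaka" → prefix "sogal" already present; 4 new (k, a, k, a)
  "so" → prefix "so" already present; 0 new (none)
Total nodes = 12 + 5 + 3 + 6 + 4 + 3 + 8 + 3 + 2 + 6 + 4 + 0 = 56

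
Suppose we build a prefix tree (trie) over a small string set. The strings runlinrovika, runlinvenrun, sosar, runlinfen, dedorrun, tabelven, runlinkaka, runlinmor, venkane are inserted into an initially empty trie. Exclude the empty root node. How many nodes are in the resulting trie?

Trace insertions, counting only characters that open a new branch:
  "runlinrovika" → 12 new (r, u, n, l, i, n, r, o, v, i, k, a)
  "runlinvenrun" → prefix "runlin" already present; 6 new (v, e, n, r, u, n)
  "sosar" → 5 new (s, o, s, a, r)
  "runlinfen" → prefix "runlin" already present; 3 new (f, e, n)
  "dedorrun" → 8 new (d, e, d, o, r, r, u, n)
  "tabelven" → 8 new (t, a, b, e, l, v, e, n)
  "runlinkaka" → prefix "runlin" already present; 4 new (k, a, k, a)
  "runlinmor" → prefix "runlin" already present; 3 new (m, o, r)
  "venkane" → 7 new (v, e, n, k, a, n, e)
Total nodes = 12 + 6 + 5 + 3 + 8 + 8 + 4 + 3 + 7 = 56

56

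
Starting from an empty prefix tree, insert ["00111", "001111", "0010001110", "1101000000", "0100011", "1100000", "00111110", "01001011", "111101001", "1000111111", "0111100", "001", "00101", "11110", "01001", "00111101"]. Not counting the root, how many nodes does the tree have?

Trace insertions, counting only characters that open a new branch:
  "00111" → 5 new (0, 0, 1, 1, 1)
  "001111" → prefix "00111" already present; 1 new (1)
  "0010001110" → prefix "001" already present; 7 new (0, 0, 0, 1, 1, 1, 0)
  "1101000000" → 10 new (1, 1, 0, 1, 0, 0, 0, 0, 0, 0)
  "0100011" → prefix "0" already present; 6 new (1, 0, 0, 0, 1, 1)
  "1100000" → prefix "110" already present; 4 new (0, 0, 0, 0)
  "00111110" → prefix "001111" already present; 2 new (1, 0)
  "01001011" → prefix "0100" already present; 4 new (1, 0, 1, 1)
  "111101001" → prefix "11" already present; 7 new (1, 1, 0, 1, 0, 0, 1)
  "1000111111" → prefix "1" already present; 9 new (0, 0, 0, 1, 1, 1, 1, 1, 1)
  "0111100" → prefix "01" already present; 5 new (1, 1, 1, 0, 0)
  "001" → prefix "001" already present; 0 new (none)
  "00101" → prefix "0010" already present; 1 new (1)
  "11110" → prefix "11110" already present; 0 new (none)
  "01001" → prefix "01001" already present; 0 new (none)
  "00111101" → prefix "001111" already present; 2 new (0, 1)
Total nodes = 5 + 1 + 7 + 10 + 6 + 4 + 2 + 4 + 7 + 9 + 5 + 0 + 1 + 0 + 0 + 2 = 63

63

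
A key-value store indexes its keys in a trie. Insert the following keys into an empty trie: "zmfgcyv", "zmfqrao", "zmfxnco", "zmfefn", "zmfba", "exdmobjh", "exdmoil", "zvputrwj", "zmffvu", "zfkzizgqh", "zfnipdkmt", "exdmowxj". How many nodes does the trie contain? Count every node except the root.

Trace insertions, counting only characters that open a new branch:
  "zmfgcyv" → 7 new (z, m, f, g, c, y, v)
  "zmfqrao" → prefix "zmf" already present; 4 new (q, r, a, o)
  "zmfxnco" → prefix "zmf" already present; 4 new (x, n, c, o)
  "zmfefn" → prefix "zmf" already present; 3 new (e, f, n)
  "zmfba" → prefix "zmf" already present; 2 new (b, a)
  "exdmobjh" → 8 new (e, x, d, m, o, b, j, h)
  "exdmoil" → prefix "exdmo" already present; 2 new (i, l)
  "zvputrwj" → prefix "z" already present; 7 new (v, p, u, t, r, w, j)
  "zmffvu" → prefix "zmf" already present; 3 new (f, v, u)
  "zfkzizgqh" → prefix "z" already present; 8 new (f, k, z, i, z, g, q, h)
  "zfnipdkmt" → prefix "zf" already present; 7 new (n, i, p, d, k, m, t)
  "exdmowxj" → prefix "exdmo" already present; 3 new (w, x, j)
Total nodes = 7 + 4 + 4 + 3 + 2 + 8 + 2 + 7 + 3 + 8 + 7 + 3 = 58

58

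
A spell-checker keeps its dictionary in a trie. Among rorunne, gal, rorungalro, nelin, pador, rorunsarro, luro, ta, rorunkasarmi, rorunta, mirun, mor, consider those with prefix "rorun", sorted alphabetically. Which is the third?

rorunne

Words with prefix "rorun", in lexicographic order: "rorungalro", "rorunkasarmi", "rorunne", "rorunsarro", "rorunta"
Position 3: rorunne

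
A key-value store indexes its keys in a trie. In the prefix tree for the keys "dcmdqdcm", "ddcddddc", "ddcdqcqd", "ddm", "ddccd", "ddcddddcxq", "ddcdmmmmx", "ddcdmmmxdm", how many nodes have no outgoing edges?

7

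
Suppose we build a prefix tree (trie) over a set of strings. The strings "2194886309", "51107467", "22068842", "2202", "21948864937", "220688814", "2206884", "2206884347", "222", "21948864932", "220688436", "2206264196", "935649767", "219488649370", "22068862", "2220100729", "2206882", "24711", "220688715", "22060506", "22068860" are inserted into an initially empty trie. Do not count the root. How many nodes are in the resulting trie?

77

Insert word by word; a character creates a node only if that edge doesn't already exist:
  "2194886309" → 10 new (2, 1, 9, 4, 8, 8, 6, 3, 0, 9)
  "51107467" → 8 new (5, 1, 1, 0, 7, 4, 6, 7)
  "22068842" → prefix "2" already present; 7 new (2, 0, 6, 8, 8, 4, 2)
  "2202" → prefix "220" already present; 1 new (2)
  "21948864937" → prefix "2194886" already present; 4 new (4, 9, 3, 7)
  "220688814" → prefix "220688" already present; 3 new (8, 1, 4)
  "2206884" → prefix "2206884" already present; 0 new (none)
  "2206884347" → prefix "2206884" already present; 3 new (3, 4, 7)
  "222" → prefix "22" already present; 1 new (2)
  "21948864932" → prefix "2194886493" already present; 1 new (2)
  "220688436" → prefix "22068843" already present; 1 new (6)
  "2206264196" → prefix "2206" already present; 6 new (2, 6, 4, 1, 9, 6)
  "935649767" → 9 new (9, 3, 5, 6, 4, 9, 7, 6, 7)
  "219488649370" → prefix "21948864937" already present; 1 new (0)
  "22068862" → prefix "220688" already present; 2 new (6, 2)
  "2220100729" → prefix "222" already present; 7 new (0, 1, 0, 0, 7, 2, 9)
  "2206882" → prefix "220688" already present; 1 new (2)
  "24711" → prefix "2" already present; 4 new (4, 7, 1, 1)
  "220688715" → prefix "220688" already present; 3 new (7, 1, 5)
  "22060506" → prefix "2206" already present; 4 new (0, 5, 0, 6)
  "22068860" → prefix "2206886" already present; 1 new (0)
Total nodes = 10 + 8 + 7 + 1 + 4 + 3 + 0 + 3 + 1 + 1 + 1 + 6 + 9 + 1 + 2 + 7 + 1 + 4 + 3 + 4 + 1 = 77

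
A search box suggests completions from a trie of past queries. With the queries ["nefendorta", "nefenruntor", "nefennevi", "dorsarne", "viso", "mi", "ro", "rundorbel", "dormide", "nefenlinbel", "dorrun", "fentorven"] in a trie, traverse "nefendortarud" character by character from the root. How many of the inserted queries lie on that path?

1

Traverse "nefendortarud" character by character; count nodes along the way that are marked as word ends.
Prefixes of the query that are stored words: "nefendorta"
Count: 1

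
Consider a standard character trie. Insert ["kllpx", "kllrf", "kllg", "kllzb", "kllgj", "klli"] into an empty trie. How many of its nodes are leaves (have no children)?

A leaf is a node with no children — equivalently, the end of a word that is not a proper prefix of any other stored word.
Those words: "kllgj", "klli", "kllpx", "kllrf", "kllzb"
Leaf count: 5

5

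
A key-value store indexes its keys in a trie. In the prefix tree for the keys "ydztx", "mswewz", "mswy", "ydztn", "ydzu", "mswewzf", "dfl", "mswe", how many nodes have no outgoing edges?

6

Leaves are exactly the stored words that no other stored word extends.
Those words: "dfl", "mswewzf", "mswy", "ydztn", "ydztx", "ydzu"
Leaf count: 6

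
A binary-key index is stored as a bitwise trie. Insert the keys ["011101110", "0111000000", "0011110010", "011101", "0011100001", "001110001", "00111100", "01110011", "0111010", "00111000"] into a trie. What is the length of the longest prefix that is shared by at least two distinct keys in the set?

8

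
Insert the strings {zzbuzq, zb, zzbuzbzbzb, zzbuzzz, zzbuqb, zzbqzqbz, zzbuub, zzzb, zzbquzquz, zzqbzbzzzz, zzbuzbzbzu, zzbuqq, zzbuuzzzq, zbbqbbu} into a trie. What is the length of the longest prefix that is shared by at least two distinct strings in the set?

9

Look for the deepest trie node that still has at least two words in its subtree.
"zzbuzbzbzb" and "zzbuzbzbzu" agree on "zzbuzbzbz" (9 characters) before diverging; nothing deeper is shared.
Longest shared-prefix length: 9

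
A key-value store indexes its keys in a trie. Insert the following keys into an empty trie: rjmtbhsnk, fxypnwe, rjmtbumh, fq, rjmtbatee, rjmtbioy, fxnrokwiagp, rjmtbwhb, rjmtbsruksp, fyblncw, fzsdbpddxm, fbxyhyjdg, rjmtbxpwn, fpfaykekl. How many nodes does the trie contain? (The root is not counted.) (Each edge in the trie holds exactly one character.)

80

Insert word by word; a character creates a node only if that edge doesn't already exist:
  "rjmtbhsnk" → 9 new (r, j, m, t, b, h, s, n, k)
  "fxypnwe" → 7 new (f, x, y, p, n, w, e)
  "rjmtbumh" → prefix "rjmtb" already present; 3 new (u, m, h)
  "fq" → prefix "f" already present; 1 new (q)
  "rjmtbatee" → prefix "rjmtb" already present; 4 new (a, t, e, e)
  "rjmtbioy" → prefix "rjmtb" already present; 3 new (i, o, y)
  "fxnrokwiagp" → prefix "fx" already present; 9 new (n, r, o, k, w, i, a, g, p)
  "rjmtbwhb" → prefix "rjmtb" already present; 3 new (w, h, b)
  "rjmtbsruksp" → prefix "rjmtb" already present; 6 new (s, r, u, k, s, p)
  "fyblncw" → prefix "f" already present; 6 new (y, b, l, n, c, w)
  "fzsdbpddxm" → prefix "f" already present; 9 new (z, s, d, b, p, d, d, x, m)
  "fbxyhyjdg" → prefix "f" already present; 8 new (b, x, y, h, y, j, d, g)
  "rjmtbxpwn" → prefix "rjmtb" already present; 4 new (x, p, w, n)
  "fpfaykekl" → prefix "f" already present; 8 new (p, f, a, y, k, e, k, l)
Total nodes = 9 + 7 + 3 + 1 + 4 + 3 + 9 + 3 + 6 + 6 + 9 + 8 + 4 + 8 = 80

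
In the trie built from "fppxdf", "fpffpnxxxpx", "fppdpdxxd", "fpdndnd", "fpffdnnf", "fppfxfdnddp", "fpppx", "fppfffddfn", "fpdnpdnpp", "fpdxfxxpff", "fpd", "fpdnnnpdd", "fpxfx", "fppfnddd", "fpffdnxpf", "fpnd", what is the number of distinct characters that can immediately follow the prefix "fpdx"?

1

Walk "fpdx" from the root, arriving at one node.
Characters that immediately follow "fpdx" among the stored strings: {f}.
That node has 1 child edge.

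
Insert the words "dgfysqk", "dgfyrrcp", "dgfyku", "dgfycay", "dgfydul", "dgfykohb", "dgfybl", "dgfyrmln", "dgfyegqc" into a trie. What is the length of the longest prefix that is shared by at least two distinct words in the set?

Equivalently: take the maximum, over all pairs, of their longest common prefix length.
e.g. "dgfykohb" and "dgfyku" share the prefix "dgfyk" of length 5; no pair shares a longer one.
Longest shared-prefix length: 5

5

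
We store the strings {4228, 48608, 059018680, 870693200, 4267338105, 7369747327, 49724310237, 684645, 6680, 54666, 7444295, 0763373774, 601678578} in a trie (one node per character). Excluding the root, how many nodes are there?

91

Insert word by word; a character creates a node only if that edge doesn't already exist:
  "4228" → 4 new (4, 2, 2, 8)
  "48608" → prefix "4" already present; 4 new (8, 6, 0, 8)
  "059018680" → 9 new (0, 5, 9, 0, 1, 8, 6, 8, 0)
  "870693200" → 9 new (8, 7, 0, 6, 9, 3, 2, 0, 0)
  "4267338105" → prefix "42" already present; 8 new (6, 7, 3, 3, 8, 1, 0, 5)
  "7369747327" → 10 new (7, 3, 6, 9, 7, 4, 7, 3, 2, 7)
  "49724310237" → prefix "4" already present; 10 new (9, 7, 2, 4, 3, 1, 0, 2, 3, 7)
  "684645" → 6 new (6, 8, 4, 6, 4, 5)
  "6680" → prefix "6" already present; 3 new (6, 8, 0)
  "54666" → 5 new (5, 4, 6, 6, 6)
  "7444295" → prefix "7" already present; 6 new (4, 4, 4, 2, 9, 5)
  "0763373774" → prefix "0" already present; 9 new (7, 6, 3, 3, 7, 3, 7, 7, 4)
  "601678578" → prefix "6" already present; 8 new (0, 1, 6, 7, 8, 5, 7, 8)
Total nodes = 4 + 4 + 9 + 9 + 8 + 10 + 10 + 6 + 3 + 5 + 6 + 9 + 8 = 91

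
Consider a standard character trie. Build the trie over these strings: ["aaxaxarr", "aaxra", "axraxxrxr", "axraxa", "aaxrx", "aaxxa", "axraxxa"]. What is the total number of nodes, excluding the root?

Trie structure (* marks end of a word):
(root)
└─ a
   ├─ a
   │  └─ x
   │     ├─ a
   │     │  └─ x
   │     │     └─ a
   │     │        └─ r
   │     │           └─ r *
   │     ├─ r
   │     │  ├─ a *
   │     │  └─ x *
   │     └─ x
   │        └─ a *
   └─ x
      └─ r
         └─ a
            └─ x
               ├─ a *
               └─ x
                  ├─ a *
                  └─ r
                     └─ x
                        └─ r *
Counting every labelled node above: 23.

23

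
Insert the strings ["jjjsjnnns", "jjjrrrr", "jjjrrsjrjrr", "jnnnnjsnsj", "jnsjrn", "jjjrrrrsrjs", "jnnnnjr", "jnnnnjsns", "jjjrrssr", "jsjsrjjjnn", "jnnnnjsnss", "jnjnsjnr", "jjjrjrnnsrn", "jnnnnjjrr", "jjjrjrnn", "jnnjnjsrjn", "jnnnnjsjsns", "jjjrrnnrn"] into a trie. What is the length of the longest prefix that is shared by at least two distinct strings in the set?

9

The deepest shared node is where two words last agree before diverging.
e.g. "jnnnnjsns" and "jnnnnjsnsj" share the prefix "jnnnnjsns" of length 9; no pair shares a longer one.
Longest shared-prefix length: 9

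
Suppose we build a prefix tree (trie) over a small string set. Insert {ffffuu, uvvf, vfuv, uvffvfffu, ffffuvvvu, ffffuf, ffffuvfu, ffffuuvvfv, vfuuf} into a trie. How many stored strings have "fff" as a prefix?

5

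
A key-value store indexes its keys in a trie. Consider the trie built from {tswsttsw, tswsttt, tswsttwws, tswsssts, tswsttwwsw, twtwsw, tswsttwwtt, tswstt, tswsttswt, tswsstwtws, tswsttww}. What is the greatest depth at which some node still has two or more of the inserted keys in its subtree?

Look for the deepest trie node that still has at least two words in its subtree.
e.g. "tswsttwws" and "tswsttwwsw" share the prefix "tswsttwws" of length 9; no pair shares a longer one.
Longest shared-prefix length: 9

9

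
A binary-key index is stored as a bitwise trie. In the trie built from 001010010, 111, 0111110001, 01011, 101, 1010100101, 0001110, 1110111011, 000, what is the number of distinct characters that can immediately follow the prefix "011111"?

The children of the "011111" node are the distinct next characters among strings starting with "011111".
Characters that immediately follow "011111" among the stored strings: {0}.
That node has 1 child edge.

1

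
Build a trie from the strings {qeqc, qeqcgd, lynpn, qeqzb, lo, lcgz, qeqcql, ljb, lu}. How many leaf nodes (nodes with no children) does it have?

8

A leaf is a node with no children — equivalently, the end of a word that is not a proper prefix of any other stored word.
Those words: "lcgz", "ljb", "lo", "lu", "lynpn", "qeqcgd", "qeqcql", "qeqzb"
Leaf count: 8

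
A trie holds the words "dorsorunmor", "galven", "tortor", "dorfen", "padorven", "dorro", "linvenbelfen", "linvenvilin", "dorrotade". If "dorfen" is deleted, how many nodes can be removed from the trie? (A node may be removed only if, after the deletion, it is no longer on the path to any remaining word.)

After clearing the end-marker at "dorfen", prune upward until reaching a node still needed by another word.
The suffix "fen" (3 nodes) is used only by "dorfen"; the node for "dor" still has the child "s", so pruning stops there.
Nodes removed: 3

3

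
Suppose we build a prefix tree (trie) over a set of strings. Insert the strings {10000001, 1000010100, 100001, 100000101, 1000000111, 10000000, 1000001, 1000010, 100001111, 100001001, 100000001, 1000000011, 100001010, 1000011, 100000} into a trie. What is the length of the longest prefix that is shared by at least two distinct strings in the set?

Look for the deepest trie node that still has at least two words in its subtree.
e.g. "100000001" and "1000000011" share the prefix "100000001" of length 9; no pair shares a longer one.
Longest shared-prefix length: 9

9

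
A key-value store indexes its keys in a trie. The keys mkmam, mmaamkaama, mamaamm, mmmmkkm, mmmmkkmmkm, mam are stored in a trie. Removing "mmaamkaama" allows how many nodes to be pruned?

8

Walk "mmaamkaama" from the leaf back toward the root, removing each node that no remaining word uses.
The suffix "aamkaama" (8 nodes) is used only by "mmaamkaama"; the node for "mm" still has the child "m", so pruning stops there.
Nodes removed: 8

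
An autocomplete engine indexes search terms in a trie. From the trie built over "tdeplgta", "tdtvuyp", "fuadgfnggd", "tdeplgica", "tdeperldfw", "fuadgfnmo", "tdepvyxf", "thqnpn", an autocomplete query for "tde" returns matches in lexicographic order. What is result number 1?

tdeperldfw

Words with prefix "tde", in lexicographic order: "tdeperldfw", "tdeplgica", "tdeplgta", "tdepvyxf"
The 1st is tdeperldfw.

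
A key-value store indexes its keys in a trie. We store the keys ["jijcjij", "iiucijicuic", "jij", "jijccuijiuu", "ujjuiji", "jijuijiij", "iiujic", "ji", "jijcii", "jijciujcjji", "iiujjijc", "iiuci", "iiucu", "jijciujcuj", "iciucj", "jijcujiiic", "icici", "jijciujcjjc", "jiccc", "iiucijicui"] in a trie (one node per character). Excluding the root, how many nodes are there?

73

Trace insertions, counting only characters that open a new branch:
  "jijcjij" → 7 new (j, i, j, c, j, i, j)
  "iiucijicuic" → 11 new (i, i, u, c, i, j, i, c, u, i, c)
  "jij" → prefix "jij" already present; 0 new (none)
  "jijccuijiuu" → prefix "jijc" already present; 7 new (c, u, i, j, i, u, u)
  "ujjuiji" → 7 new (u, j, j, u, i, j, i)
  "jijuijiij" → prefix "jij" already present; 6 new (u, i, j, i, i, j)
  "iiujic" → prefix "iiu" already present; 3 new (j, i, c)
  "ji" → prefix "ji" already present; 0 new (none)
  "jijcii" → prefix "jijc" already present; 2 new (i, i)
  "jijciujcjji" → prefix "jijci" already present; 6 new (u, j, c, j, j, i)
  "iiujjijc" → prefix "iiuj" already present; 4 new (j, i, j, c)
  "iiuci" → prefix "iiuci" already present; 0 new (none)
  "iiucu" → prefix "iiuc" already present; 1 new (u)
  "jijciujcuj" → prefix "jijciujc" already present; 2 new (u, j)
  "iciucj" → prefix "i" already present; 5 new (c, i, u, c, j)
  "jijcujiiic" → prefix "jijc" already present; 6 new (u, j, i, i, i, c)
  "icici" → prefix "ici" already present; 2 new (c, i)
  "jijciujcjjc" → prefix "jijciujcjj" already present; 1 new (c)
  "jiccc" → prefix "ji" already present; 3 new (c, c, c)
  "iiucijicui" → prefix "iiucijicui" already present; 0 new (none)
Total nodes = 7 + 11 + 0 + 7 + 7 + 6 + 3 + 0 + 2 + 6 + 4 + 0 + 1 + 2 + 5 + 6 + 2 + 1 + 3 + 0 = 73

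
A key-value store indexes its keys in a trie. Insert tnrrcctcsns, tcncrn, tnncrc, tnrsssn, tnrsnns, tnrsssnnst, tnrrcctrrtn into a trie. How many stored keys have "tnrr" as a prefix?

2

Filter for entries beginning with "tnrr":
Words under "tnrr": tnrrcctcsns, tnrrcctrrtn
Count: 2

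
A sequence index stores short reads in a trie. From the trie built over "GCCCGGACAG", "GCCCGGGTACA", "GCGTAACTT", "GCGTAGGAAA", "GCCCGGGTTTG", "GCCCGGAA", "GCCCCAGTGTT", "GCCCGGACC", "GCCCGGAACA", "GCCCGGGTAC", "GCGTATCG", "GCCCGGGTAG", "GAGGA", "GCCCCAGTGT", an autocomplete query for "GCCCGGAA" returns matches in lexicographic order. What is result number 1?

Filter for "GCCCGGAA…" and sort: "GCCCGGAA", "GCCCGGAACA"
The 1st is GCCCGGAA.

GCCCGGAA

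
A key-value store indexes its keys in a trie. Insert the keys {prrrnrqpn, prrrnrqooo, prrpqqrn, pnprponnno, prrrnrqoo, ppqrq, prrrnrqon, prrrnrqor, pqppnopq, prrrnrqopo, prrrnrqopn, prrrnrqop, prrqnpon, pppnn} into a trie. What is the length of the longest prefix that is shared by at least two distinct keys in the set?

The deepest shared node is where two words last agree before diverging.
"prrrnrqoo" and "prrrnrqooo" agree on "prrrnrqoo" (9 characters) before diverging; nothing deeper is shared.
Longest shared-prefix length: 9

9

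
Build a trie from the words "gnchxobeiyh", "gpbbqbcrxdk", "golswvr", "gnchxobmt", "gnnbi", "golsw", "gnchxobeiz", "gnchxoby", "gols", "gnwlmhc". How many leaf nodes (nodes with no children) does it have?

8

Leaves are exactly the stored words that no other stored word extends.
Those words: "gnchxobeiyh", "gnchxobeiz", "gnchxobmt", "gnchxoby", "gnnbi", "gnwlmhc", "golswvr", "gpbbqbcrxdk"
Leaf count: 8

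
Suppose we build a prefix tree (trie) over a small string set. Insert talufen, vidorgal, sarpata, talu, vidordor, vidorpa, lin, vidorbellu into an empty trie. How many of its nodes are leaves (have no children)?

Leaves are exactly the stored words that no other stored word extends.
Those words: "lin", "sarpata", "talufen", "vidorbellu", "vidordor", "vidorgal", "vidorpa"
Leaf count: 7

7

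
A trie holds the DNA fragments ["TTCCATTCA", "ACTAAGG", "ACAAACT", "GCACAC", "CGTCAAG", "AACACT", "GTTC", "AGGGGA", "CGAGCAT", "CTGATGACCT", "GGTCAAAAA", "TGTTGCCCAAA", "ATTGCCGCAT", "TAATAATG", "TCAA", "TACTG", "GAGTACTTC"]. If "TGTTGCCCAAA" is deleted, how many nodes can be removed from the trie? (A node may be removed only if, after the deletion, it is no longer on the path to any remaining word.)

10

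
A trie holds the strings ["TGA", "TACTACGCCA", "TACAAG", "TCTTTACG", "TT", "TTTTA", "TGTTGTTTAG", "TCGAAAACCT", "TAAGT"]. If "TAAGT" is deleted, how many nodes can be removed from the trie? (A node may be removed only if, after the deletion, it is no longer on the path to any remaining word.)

3

After clearing the end-marker at "TAAGT", prune upward until reaching a node still needed by another word.
The suffix "AGT" (3 nodes) is used only by "TAAGT"; the node for "TA" still has the child "C", so pruning stops there.
Nodes removed: 3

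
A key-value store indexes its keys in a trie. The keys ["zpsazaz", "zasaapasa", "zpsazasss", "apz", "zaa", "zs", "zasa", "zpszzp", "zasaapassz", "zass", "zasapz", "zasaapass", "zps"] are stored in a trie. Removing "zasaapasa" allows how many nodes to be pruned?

After clearing the end-marker at "zasaapasa", prune upward until reaching a node still needed by another word.
The suffix "a" (1 node) is used only by "zasaapasa"; the node for "zasaapas" still has the child "s", so pruning stops there.
Nodes removed: 1

1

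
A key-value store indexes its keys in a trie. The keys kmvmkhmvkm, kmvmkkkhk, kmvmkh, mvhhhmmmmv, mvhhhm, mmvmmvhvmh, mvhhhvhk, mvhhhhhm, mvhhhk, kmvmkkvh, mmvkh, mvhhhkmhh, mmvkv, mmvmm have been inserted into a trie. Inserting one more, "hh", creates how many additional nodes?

No existing word starts with "h", so every character of "hh" needs a new node.
2 − 0 = 2 new nodes.

2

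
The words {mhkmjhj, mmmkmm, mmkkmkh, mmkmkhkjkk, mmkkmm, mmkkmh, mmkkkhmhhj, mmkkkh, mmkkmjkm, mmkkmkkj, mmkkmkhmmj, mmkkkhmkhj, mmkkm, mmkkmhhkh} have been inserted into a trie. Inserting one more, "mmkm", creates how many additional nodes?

Every character of "mmkm" already lies on an existing path (it is a prefix of some stored word).
No new nodes are needed: 0.

0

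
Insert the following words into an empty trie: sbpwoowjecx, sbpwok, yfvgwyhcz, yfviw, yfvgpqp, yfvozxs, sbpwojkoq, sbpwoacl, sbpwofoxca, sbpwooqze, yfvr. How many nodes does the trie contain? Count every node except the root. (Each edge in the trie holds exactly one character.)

46

For each word, the new-node count is its length minus the longest prefix already in the trie:
  "sbpwoowjecx" → 11 new (s, b, p, w, o, o, w, j, e, c, x)
  "sbpwok" → prefix "sbpwo" already present; 1 new (k)
  "yfvgwyhcz" → 9 new (y, f, v, g, w, y, h, c, z)
  "yfviw" → prefix "yfv" already present; 2 new (i, w)
  "yfvgpqp" → prefix "yfvg" already present; 3 new (p, q, p)
  "yfvozxs" → prefix "yfv" already present; 4 new (o, z, x, s)
  "sbpwojkoq" → prefix "sbpwo" already present; 4 new (j, k, o, q)
  "sbpwoacl" → prefix "sbpwo" already present; 3 new (a, c, l)
  "sbpwofoxca" → prefix "sbpwo" already present; 5 new (f, o, x, c, a)
  "sbpwooqze" → prefix "sbpwoo" already present; 3 new (q, z, e)
  "yfvr" → prefix "yfv" already present; 1 new (r)
Total nodes = 11 + 1 + 9 + 2 + 3 + 4 + 4 + 3 + 5 + 3 + 1 = 46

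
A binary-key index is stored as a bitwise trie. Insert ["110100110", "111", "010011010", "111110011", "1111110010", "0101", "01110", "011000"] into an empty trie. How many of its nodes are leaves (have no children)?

7

A leaf is a node with no children — equivalently, the end of a word that is not a proper prefix of any other stored word.
Those words: "010011010", "0101", "011000", "01110", "110100110", "111110011", "1111110010"
Leaf count: 7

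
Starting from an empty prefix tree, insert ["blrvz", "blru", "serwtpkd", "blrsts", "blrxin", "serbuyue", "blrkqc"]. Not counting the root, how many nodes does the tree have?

28

Count nodes per top-level branch (shared prefixes stored once):
  'b'-branch (blrkqc, blrsts, blru, blrvz, blrxin): 15 nodes
  's'-branch (serbuyue, serwtpkd): 13 nodes
Sum: 28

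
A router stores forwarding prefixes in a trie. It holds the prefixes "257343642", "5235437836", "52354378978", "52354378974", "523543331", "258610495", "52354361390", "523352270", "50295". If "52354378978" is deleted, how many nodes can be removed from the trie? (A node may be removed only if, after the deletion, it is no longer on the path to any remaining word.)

1

Walk "52354378978" from the leaf back toward the root, removing each node that no remaining word uses.
The suffix "8" (1 node) is used only by "52354378978"; the node for "5235437897" still has the child "4", so pruning stops there.
Nodes removed: 1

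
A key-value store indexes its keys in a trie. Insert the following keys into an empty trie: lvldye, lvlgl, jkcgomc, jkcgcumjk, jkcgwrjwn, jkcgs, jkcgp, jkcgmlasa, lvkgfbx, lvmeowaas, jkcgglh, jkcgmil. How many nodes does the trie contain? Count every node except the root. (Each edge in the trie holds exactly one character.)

Trace insertions, counting only characters that open a new branch:
  "lvldye" → 6 new (l, v, l, d, y, e)
  "lvlgl" → prefix "lvl" already present; 2 new (g, l)
  "jkcgomc" → 7 new (j, k, c, g, o, m, c)
  "jkcgcumjk" → prefix "jkcg" already present; 5 new (c, u, m, j, k)
  "jkcgwrjwn" → prefix "jkcg" already present; 5 new (w, r, j, w, n)
  "jkcgs" → prefix "jkcg" already present; 1 new (s)
  "jkcgp" → prefix "jkcg" already present; 1 new (p)
  "jkcgmlasa" → prefix "jkcg" already present; 5 new (m, l, a, s, a)
  "lvkgfbx" → prefix "lv" already present; 5 new (k, g, f, b, x)
  "lvmeowaas" → prefix "lv" already present; 7 new (m, e, o, w, a, a, s)
  "jkcgglh" → prefix "jkcg" already present; 3 new (g, l, h)
  "jkcgmil" → prefix "jkcgm" already present; 2 new (i, l)
Total nodes = 6 + 2 + 7 + 5 + 5 + 1 + 1 + 5 + 5 + 7 + 3 + 2 = 49

49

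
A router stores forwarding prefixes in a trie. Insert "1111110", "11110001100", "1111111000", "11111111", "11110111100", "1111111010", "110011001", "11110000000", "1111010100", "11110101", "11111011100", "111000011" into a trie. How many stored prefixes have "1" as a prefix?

12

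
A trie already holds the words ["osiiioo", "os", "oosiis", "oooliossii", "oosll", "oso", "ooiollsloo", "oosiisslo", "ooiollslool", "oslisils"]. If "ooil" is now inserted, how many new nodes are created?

1

The longest prefix of "ooil" already in the trie is "ooi" (length 3).
New nodes needed: |"ooil"| − 3 = 4 − 3 = 1.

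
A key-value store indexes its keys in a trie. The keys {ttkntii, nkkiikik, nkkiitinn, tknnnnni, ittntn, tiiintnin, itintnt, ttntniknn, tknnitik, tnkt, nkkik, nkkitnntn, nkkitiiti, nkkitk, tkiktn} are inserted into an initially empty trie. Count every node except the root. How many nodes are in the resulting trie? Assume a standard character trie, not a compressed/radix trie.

Count nodes per top-level branch (shared prefixes stored once):
  'i'-branch (itintnt, ittntn): 11 nodes
  'n'-branch (nkkiikik, nkkiitinn, nkkik, nkkitiiti, nkkitk, nkkitnntn): 23 nodes
  't'-branch (tiiintnin, tkiktn, tknnitik, tknnnnni, tnkt, ttkntii, ttntniknn): 40 nodes
Sum: 74

74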